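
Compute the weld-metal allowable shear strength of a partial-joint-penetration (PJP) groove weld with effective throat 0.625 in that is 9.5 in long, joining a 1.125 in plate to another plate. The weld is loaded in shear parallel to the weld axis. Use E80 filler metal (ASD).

R_n/Ω ≈ 142 kip

E80XX → F_EXX = 80 ksi.
Effective throat (given) t_e = 0.625 in.
A_we = 0.625 × 9.5 = 5.938 in².
F_nw = 0.6 F_EXX = 48 ksi.
R_n/Ω = (48 × 5.938) / 2.0 = 142.5 kip.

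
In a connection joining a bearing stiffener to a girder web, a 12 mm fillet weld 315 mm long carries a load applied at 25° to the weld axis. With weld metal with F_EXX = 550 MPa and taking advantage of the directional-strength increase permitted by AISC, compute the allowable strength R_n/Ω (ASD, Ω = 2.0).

t_e = 0.707 × 12 = 8.484 mm; A_we = 8.484 × 315 = 2672 mm².
Directional factor: 1.0 + 0.5 sin^1.5(25°) = 1.137.
F_nw = 0.6 × 550 × 1.137 = 375.3 MPa.
R_n/Ω = (375.3 × 2672) / 2.0 × 10⁻³ = 501.5 kN.

R_n/Ω ≈ 502 kN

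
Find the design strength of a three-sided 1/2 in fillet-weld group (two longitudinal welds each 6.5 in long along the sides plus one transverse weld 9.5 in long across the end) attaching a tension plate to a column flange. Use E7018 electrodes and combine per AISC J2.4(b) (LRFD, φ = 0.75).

E70XX → F_EXX = 70 ksi.
t_e = 0.707 × 0.5 = 0.3535 in.
R_nwl = 0.6 × 70 × 0.3535 × 13 = 193 kips (longitudinal, 2 welds).
R_nwt = 0.6 × 70 × 0.3535 × 9.5 = 141 kips (transverse, base value).
(i) R_nwl + R_nwt = 334.1 kips; (ii) 0.85 R_nwl + 1.5 R_nwt = 375.6 kips.
R_n = max = 375.6 kips [governs: (ii)]; φR_n = 281.7 kips.

φR_n ≈ 282 kips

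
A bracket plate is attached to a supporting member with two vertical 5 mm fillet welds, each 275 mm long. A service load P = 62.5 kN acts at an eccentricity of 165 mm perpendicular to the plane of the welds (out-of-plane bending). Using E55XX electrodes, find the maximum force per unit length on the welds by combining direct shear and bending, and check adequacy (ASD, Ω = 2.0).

E55XX → F_EXX = 550 MPa.
L_w = 2 × 275 = 550 mm; section modulus (unit throat) S = 2 × L²/6 = 25210 mm².
Direct shear f_v = P/L_w = 62.5×10³/550 = 113.6 N/mm.
Moment M = P × e = 62.5×10³ × 165 = 10312000 N·mm; bending f_b = M/S = 409.1 N/mm.
f_max = √(f_v² + f_b²) = √(113.6² + 409.1²) = 424.6 N/mm.
r_n/Ω = (1/2.0) × 0.6 × 550 × (0.707 × 5) = 583.3 N/mm → adequate.

f_max ≈ 425 N/mm; adequate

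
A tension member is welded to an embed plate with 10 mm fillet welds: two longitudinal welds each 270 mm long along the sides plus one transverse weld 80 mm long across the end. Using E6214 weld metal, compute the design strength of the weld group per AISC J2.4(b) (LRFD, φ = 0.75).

E62XX → F_EXX = 620 MPa.
t_e = 0.707 × 10 = 7.07 mm.
R_nwl = 0.6 × 620 × 7.07 × 540 × 10⁻³ = 1420 kN (longitudinal, 2 welds).
R_nwt = 0.6 × 620 × 7.07 × 80 × 10⁻³ = 210.4 kN (transverse, base value).
(i) R_nwl + R_nwt = 1631 kN; (ii) 0.85 R_nwl + 1.5 R_nwt = 1523 kN.
R_n = max = 1631 kN [governs: (i)]; φR_n = 1223 kN.

φR_n ≈ 1220 kN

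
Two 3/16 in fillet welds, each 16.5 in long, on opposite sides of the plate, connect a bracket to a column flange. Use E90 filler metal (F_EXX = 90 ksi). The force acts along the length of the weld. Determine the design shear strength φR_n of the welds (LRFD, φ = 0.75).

Effective throat t_e = 0.707 × 0.1875 = 0.1326 in.
Total length L = 33 in; A_we = 0.1326 × 33 = 4.375 in².
F_nw = 0.6 F_EXX = 0.6 × 90 = 54 ksi.
φR_n = 0.75 × 54 × 4.375 = 177.2 kips.

φR_n ≈ 177 kips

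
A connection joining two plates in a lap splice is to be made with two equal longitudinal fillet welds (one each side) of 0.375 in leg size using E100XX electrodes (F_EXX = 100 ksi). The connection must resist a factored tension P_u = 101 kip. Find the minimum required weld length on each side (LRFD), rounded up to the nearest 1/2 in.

L = 4.5 in on each side

Throat t_e = 0.707 × 0.375 = 0.2651 in.
φr_n = 0.75 × 0.6 × 100 × 0.2651 = 11.93 kip/in.
L_req = P_u / φr_n = 101 / 11.93 = 8.466 in total.
Per side: 8.466 / 2 = 4.233 in.
Round up → use L = 4.5 in on each side.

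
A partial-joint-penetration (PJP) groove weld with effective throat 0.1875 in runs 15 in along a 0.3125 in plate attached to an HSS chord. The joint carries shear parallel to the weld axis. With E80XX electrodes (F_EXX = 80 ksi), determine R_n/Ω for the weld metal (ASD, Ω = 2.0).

Effective throat (given) t_e = 0.1875 in.
A_we = 0.1875 × 15 = 2.812 in².
F_nw = 0.6 F_EXX = 48 ksi.
R_n/Ω = (48 × 2.812) / 2.0 = 67.5 kips.

R_n/Ω ≈ 67.5 kips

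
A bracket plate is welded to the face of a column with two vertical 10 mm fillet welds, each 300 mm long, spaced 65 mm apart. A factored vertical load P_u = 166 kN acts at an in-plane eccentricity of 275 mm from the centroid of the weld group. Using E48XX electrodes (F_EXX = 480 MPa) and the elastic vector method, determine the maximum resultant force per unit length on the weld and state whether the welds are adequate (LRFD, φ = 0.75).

f_max ≈ 1450 N/mm; adequate

Total weld length L_w = 600 mm. Treat welds as unit-width lines.
Polar moment about centroid: J = 2[d³/12 + d(b/2)²] = 2[300³/12 + 300×32.5²] = 5134000 mm³.
Direct shear f_v = P/L_w = 166×10³ / 600 = 276.7 N/mm (vertical).
Torsion M = P·e = 166×10³ × 275 = 45650000 N·mm.
Critical point at (x, y) = (32.5, 150) from centroid. f_tx = M·y/J = 1334 N/mm; f_ty = M·x/J = 289 N/mm.
Resultant f_max = √[f_tx² + (f_v + f_ty)²] = √[1334² + (276.7 + 289)²] = 1449 N/mm.
Capacity per unit length: φr_n = 0.75 × 0.6 × 480 × (0.707 × 10) = 1527 N/mm.
1449 ≤ 1527 → adequate.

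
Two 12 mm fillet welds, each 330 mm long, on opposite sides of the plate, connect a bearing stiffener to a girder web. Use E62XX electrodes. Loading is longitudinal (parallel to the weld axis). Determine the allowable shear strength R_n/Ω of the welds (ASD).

R_n/Ω ≈ 1040 kN

E62XX → F_EXX = 620 MPa.
Effective throat t_e = 0.707 × 12 = 8.484 mm.
Total length L = 660 mm; A_we = 8.484 × 660 = 5599 mm².
F_nw = 0.6 F_EXX = 0.6 × 620 = 372 MPa.
R_n = 372 × 5599 × 10⁻³ = 2083 kN; R_n/Ω = 2083/2.0 = 1041 kN.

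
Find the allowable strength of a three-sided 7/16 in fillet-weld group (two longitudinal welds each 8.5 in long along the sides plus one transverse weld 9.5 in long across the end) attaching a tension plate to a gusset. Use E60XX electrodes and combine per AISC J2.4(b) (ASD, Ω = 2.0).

E60XX → F_EXX = 60 ksi.
t_e = 0.707 × 0.4375 = 0.3093 in.
R_nwl = 0.6 × 60 × 0.3093 × 17 = 189.3 kip (longitudinal, 2 welds).
R_nwt = 0.6 × 60 × 0.3093 × 9.5 = 105.8 kip (transverse, base value).
(i) R_nwl + R_nwt = 295.1 kip; (ii) 0.85 R_nwl + 1.5 R_nwt = 319.6 kip.
R_n = max = 319.6 kip [governs: (ii)]; R_n/Ω = 159.8 kip.

R_n/Ω ≈ 160 kip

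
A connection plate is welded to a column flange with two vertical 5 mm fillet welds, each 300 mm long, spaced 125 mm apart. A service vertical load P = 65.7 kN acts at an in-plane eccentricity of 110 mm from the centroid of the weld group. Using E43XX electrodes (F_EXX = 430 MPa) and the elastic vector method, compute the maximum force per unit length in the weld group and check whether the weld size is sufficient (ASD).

Total weld length L_w = 600 mm. Treat welds as unit-width lines.
Polar moment about centroid: J = 2[d³/12 + d(b/2)²] = 2[300³/12 + 300×62.5²] = 6844000 mm³.
Direct shear f_v = P/L_w = 65.7×10³ / 600 = 109.5 N/mm (vertical).
Torsion M = P·e = 65.7×10³ × 110 = 7227000 N·mm.
Critical point at (x, y) = (62.5, 150) from centroid. f_tx = M·y/J = 158.4 N/mm; f_ty = M·x/J = 66 N/mm.
Resultant f_max = √[f_tx² + (f_v + f_ty)²] = √[158.4² + (109.5 + 66)²] = 236.4 N/mm.
Capacity per unit length: r_n/Ω = (1/2.0) × 0.6 × 430 × (0.707 × 5) = 456 N/mm.
236.4 ≤ 456 → adequate.

f_max ≈ 236 N/mm; adequate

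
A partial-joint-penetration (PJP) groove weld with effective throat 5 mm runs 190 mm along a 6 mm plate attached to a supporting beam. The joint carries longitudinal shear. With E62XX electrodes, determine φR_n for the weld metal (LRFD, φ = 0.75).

φR_n ≈ 265 kN

E62XX → F_EXX = 620 MPa.
Effective throat (given) t_e = 5 mm.
A_we = 5 × 190 = 950 mm².
F_nw = 0.6 F_EXX = 372 MPa.
φR_n = 0.75 × 372 × 950 × 10⁻³ = 265.1 kN.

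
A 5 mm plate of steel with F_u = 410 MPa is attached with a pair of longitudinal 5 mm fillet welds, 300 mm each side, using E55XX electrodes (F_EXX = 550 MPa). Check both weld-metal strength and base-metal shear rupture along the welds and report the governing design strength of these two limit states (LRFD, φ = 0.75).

t_e = 0.707 × 5 = 3.535 mm; L = 600 mm.
Weld metal: φR_n = 0.75 × 0.6 × 550 × 3.535 × 600 × 10⁻³ = 524.9 kN.
Base metal (shear rupture): φR_n = 0.75 × 0.6 × 410 × 5 × 600 × 10⁻³ = 553.5 kN.
Governing: weld metal.

φR_n ≈ 525 kN (weld metal governs)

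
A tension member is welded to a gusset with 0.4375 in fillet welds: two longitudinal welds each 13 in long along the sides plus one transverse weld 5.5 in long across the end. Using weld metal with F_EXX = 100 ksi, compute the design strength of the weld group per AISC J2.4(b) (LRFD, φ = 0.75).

φR_n ≈ 438 kip

t_e = 0.707 × 0.4375 = 0.3093 in.
R_nwl = 0.6 × 100 × 0.3093 × 26 = 482.5 kip (longitudinal, 2 welds).
R_nwt = 0.6 × 100 × 0.3093 × 5.5 = 102.1 kip (transverse, base value).
(i) R_nwl + R_nwt = 584.6 kip; (ii) 0.85 R_nwl + 1.5 R_nwt = 563.3 kip.
R_n = max = 584.6 kip [governs: (i)]; φR_n = 438.5 kip.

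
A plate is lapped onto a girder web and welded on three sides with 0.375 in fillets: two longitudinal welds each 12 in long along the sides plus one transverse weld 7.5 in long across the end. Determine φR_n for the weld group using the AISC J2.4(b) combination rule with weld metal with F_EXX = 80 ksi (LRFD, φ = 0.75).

φR_n ≈ 302 kips

t_e = 0.707 × 0.375 = 0.2651 in.
R_nwl = 0.6 × 80 × 0.2651 × 24 = 305.4 kips (longitudinal, 2 welds).
R_nwt = 0.6 × 80 × 0.2651 × 7.5 = 95.44 kips (transverse, base value).
(i) R_nwl + R_nwt = 400.9 kips; (ii) 0.85 R_nwl + 1.5 R_nwt = 402.8 kips.
R_n = max = 402.8 kips [governs: (ii)]; φR_n = 302.1 kips.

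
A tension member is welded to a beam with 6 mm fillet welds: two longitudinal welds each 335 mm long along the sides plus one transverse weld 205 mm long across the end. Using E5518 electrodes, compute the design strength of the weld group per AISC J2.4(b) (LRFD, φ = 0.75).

φR_n ≈ 921 kN

E55XX → F_EXX = 550 MPa.
t_e = 0.707 × 6 = 4.242 mm.
R_nwl = 0.6 × 550 × 4.242 × 670 × 10⁻³ = 937.9 kN (longitudinal, 2 welds).
R_nwt = 0.6 × 550 × 4.242 × 205 × 10⁻³ = 287 kN (transverse, base value).
(i) R_nwl + R_nwt = 1225 kN; (ii) 0.85 R_nwl + 1.5 R_nwt = 1228 kN.
R_n = max = 1228 kN [governs: (ii)]; φR_n = 920.8 kN.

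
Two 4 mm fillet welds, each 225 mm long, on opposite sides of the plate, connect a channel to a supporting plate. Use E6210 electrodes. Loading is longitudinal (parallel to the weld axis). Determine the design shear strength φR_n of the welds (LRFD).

φR_n ≈ 355 kN

E62XX → F_EXX = 620 MPa.
Effective throat t_e = 0.707 × 4 = 2.828 mm.
Total length L = 450 mm; A_we = 2.828 × 450 = 1273 mm².
F_nw = 0.6 F_EXX = 0.6 × 620 = 372 MPa.
φR_n = 0.75 × 372 × 1273 × 10⁻³ = 355.1 kN.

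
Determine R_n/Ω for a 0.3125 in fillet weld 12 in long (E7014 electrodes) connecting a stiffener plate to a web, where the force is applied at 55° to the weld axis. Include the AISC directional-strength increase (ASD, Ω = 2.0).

R_n/Ω ≈ 76.3 kips

E70XX → F_EXX = 70 ksi.
t_e = 0.707 × 0.3125 = 0.2209 in; A_we = 0.2209 × 12 = 2.651 in².
Directional factor: 1.0 + 0.5 sin^1.5(55°) = 1.371.
F_nw = 0.6 × 70 × 1.371 = 57.57 ksi.
R_n/Ω = (57.57 × 2.651) / 2.0 = 76.32 kips.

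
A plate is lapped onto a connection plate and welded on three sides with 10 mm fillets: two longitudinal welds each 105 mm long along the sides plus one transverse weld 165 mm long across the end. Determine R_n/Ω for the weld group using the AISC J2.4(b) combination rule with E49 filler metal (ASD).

R_n/Ω ≈ 443 kN

E49XX → F_EXX = 490 MPa.
t_e = 0.707 × 10 = 7.07 mm.
R_nwl = 0.6 × 490 × 7.07 × 210 × 10⁻³ = 436.5 kN (longitudinal, 2 welds).
R_nwt = 0.6 × 490 × 7.07 × 165 × 10⁻³ = 343 kN (transverse, base value).
(i) R_nwl + R_nwt = 779.5 kN; (ii) 0.85 R_nwl + 1.5 R_nwt = 885.5 kN.
R_n = max = 885.5 kN [governs: (ii)]; R_n/Ω = 442.7 kN.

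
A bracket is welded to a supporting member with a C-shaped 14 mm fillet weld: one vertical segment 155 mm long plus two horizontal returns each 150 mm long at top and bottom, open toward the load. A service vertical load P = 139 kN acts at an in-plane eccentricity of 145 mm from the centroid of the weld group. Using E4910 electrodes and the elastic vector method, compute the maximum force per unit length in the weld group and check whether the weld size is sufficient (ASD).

E49XX → F_EXX = 490 MPa.
Total weld length L_w = 455 mm. Treat welds as unit-width lines.
Centroid: x̄ = 2×150×75 / 455 = 49.45 mm from the vertical weld.
Polar moment about centroid: J = I_x + I_y = [155³/12 + 2×150×77.5²] + [155×49.45² + 2(150³/12 + 150×25.55²)] = 3250000 mm³.
Direct shear f_v = P/L_w = 139×10³ / 455 = 305.5 N/mm (vertical).
Torsion M = P·e = 139×10³ × 145 = 20155000 N·mm.
Critical point at (x, y) = (100.5, 77.5) from centroid. f_tx = M·y/J = 480.7 N/mm; f_ty = M·x/J = 623.6 N/mm.
Resultant f_max = √[f_tx² + (f_v + f_ty)²] = √[480.7² + (305.5 + 623.6)²] = 1046 N/mm.
Capacity per unit length: r_n/Ω = (1/2.0) × 0.6 × 490 × (0.707 × 14) = 1455 N/mm.
1046 ≤ 1455 → adequate.

f_max ≈ 1050 N/mm; adequate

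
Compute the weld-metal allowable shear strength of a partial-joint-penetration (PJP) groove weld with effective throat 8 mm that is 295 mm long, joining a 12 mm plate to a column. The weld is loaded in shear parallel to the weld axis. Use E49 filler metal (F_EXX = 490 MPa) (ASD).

Effective throat (given) t_e = 8 mm.
A_we = 8 × 295 = 2360 mm².
F_nw = 0.6 F_EXX = 294 MPa.
R_n/Ω = (294 × 2360) / 2.0 × 10⁻³ = 346.9 kN.

R_n/Ω ≈ 347 kN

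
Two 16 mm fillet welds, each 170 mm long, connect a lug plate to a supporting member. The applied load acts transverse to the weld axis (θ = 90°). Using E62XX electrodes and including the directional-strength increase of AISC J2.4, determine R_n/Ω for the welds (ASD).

E62XX → F_EXX = 620 MPa.
t_e = 0.707 × 16 = 11.31 mm; A_we = 11.31 × 340 = 3846 mm².
Directional factor: 1.0 + 0.5 sin^1.5(90°) = 1.5.
F_nw = 0.6 × 620 × 1.5 = 558 MPa.
R_n/Ω = (558 × 3846) / 2.0 × 10⁻³ = 1073 kN.

R_n/Ω ≈ 1070 kN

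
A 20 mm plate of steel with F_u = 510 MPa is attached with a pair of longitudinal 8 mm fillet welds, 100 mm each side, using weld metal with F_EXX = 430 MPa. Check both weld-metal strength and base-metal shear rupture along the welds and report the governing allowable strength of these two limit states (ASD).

t_e = 0.707 × 8 = 5.656 mm; L = 200 mm.
Weld metal: R_n/Ω = (1/2.0) × 0.6 × 430 × 5.656 × 200 × 10⁻³ = 145.9 kN.
Base metal (shear rupture): R_n/Ω = (1/2.0) × 0.6 × 510 × 20 × 200 × 10⁻³ = 612 kN.
Governing: weld metal.

R_n/Ω ≈ 146 kN (weld metal governs)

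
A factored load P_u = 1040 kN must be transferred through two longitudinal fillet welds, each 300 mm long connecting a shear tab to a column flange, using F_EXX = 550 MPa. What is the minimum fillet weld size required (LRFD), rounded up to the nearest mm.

w = 10 mm

Total weld length L = 600 mm.
Required throat t_e = P_u / (φ × 0.6 F_EXX × L) = 1040 / (0.75 × 0.6 × 550 × 600 × 10⁻³) = 7.003 mm.
Required leg w = t_e / 0.707 = 9.906 mm → use 10 mm.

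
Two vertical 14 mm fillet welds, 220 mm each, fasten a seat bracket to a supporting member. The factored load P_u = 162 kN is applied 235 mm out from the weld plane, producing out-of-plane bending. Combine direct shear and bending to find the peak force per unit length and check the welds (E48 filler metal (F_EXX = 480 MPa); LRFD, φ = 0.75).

f_max ≈ 2390 N/mm; NOT adequate

L_w = 2 × 220 = 440 mm; section modulus (unit throat) S = 2 × L²/6 = 16130 mm².
Direct shear f_v = P/L_w = 162×10³/440 = 368.2 N/mm.
Moment M = P × e = 162×10³ × 235 = 38070000 N·mm; bending f_b = M/S = 2360 N/mm.
f_max = √(f_v² + f_b²) = √(368.2² + 2360²) = 2388 N/mm.
φr_n = 0.75 × 0.6 × 480 × (0.707 × 14) = 2138 N/mm → NOT adequate.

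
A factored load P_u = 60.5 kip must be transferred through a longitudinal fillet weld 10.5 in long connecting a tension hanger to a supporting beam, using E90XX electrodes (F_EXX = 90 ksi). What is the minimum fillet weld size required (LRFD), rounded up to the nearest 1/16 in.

Total weld length L = 10.5 in.
Required throat t_e = P_u / (φ × 0.6 F_EXX × L) = 60.5 / (0.75 × 0.6 × 90 × 10.5) = 0.1423 in.
Required leg w = t_e / 0.707 = 0.2012 in → use 1/4 in.

w = 1/4 in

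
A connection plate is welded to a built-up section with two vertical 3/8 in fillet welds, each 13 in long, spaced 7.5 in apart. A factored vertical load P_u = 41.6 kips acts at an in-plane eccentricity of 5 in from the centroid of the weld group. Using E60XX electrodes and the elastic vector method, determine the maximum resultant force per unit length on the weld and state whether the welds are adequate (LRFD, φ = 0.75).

f_max ≈ 3.24 kip/in; adequate

E60XX → F_EXX = 60 ksi.
Total weld length L_w = 26 in. Treat welds as unit-width lines.
Polar moment about centroid: J = 2[d³/12 + d(b/2)²] = 2[13³/12 + 13×3.75²] = 731.8 in³.
Direct shear f_v = P/L_w = 41.6 / 26 = 1.6 kip/in (vertical).
Torsion M = P·e = 41.6 × 5 = 208 kip·in.
Critical point at (x, y) = (3.75, 6.5) from centroid. f_tx = M·y/J = 1.848 kip/in; f_ty = M·x/J = 1.066 kip/in.
Resultant f_max = √[f_tx² + (f_v + f_ty)²] = √[1.848² + (1.6 + 1.066)²] = 3.243 kip/in.
Capacity per unit length: φr_n = 0.75 × 0.6 × 60 × (0.707 × 0.375) = 7.158 kip/in.
3.243 ≤ 7.158 → adequate.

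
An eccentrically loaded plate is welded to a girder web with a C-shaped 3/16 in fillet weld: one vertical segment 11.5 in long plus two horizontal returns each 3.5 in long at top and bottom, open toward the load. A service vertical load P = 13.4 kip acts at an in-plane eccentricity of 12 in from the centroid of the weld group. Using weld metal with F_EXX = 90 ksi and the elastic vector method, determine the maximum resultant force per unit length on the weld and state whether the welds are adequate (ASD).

Total weld length L_w = 18.5 in. Treat welds as unit-width lines.
Centroid: x̄ = 2×3.5×1.75 / 18.5 = 0.6622 in from the vertical weld.
Polar moment about centroid: J = I_x + I_y = [11.5³/12 + 2×3.5×5.75²] + [11.5×0.6622² + 2(3.5³/12 + 3.5×1.088²)] = 378.6 in³.
Direct shear f_v = P/L_w = 13.4 / 18.5 = 0.7243 kip/in (vertical).
Torsion M = P·e = 13.4 × 12 = 160.8 kip·in.
Critical point at (x, y) = (2.838, 5.75) from centroid. f_tx = M·y/J = 2.442 kip/in; f_ty = M·x/J = 1.205 kip/in.
Resultant f_max = √[f_tx² + (f_v + f_ty)²] = √[2.442² + (0.7243 + 1.205)²] = 3.112 kip/in.
Capacity per unit length: r_n/Ω = (1/2.0) × 0.6 × 90 × (0.707 × 0.1875) = 3.579 kip/in.
3.112 ≤ 3.579 → adequate.

f_max ≈ 3.11 kip/in; adequate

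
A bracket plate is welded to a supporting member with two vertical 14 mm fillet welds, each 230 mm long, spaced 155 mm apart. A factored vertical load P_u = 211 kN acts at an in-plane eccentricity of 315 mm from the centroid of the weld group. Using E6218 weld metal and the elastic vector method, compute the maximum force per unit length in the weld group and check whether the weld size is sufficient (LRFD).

E62XX → F_EXX = 620 MPa.
Total weld length L_w = 460 mm. Treat welds as unit-width lines.
Polar moment about centroid: J = 2[d³/12 + d(b/2)²] = 2[230³/12 + 230×77.5²] = 4791000 mm³.
Direct shear f_v = P/L_w = 211×10³ / 460 = 458.7 N/mm (vertical).
Torsion M = P·e = 211×10³ × 315 = 66465000 N·mm.
Critical point at (x, y) = (77.5, 115) from centroid. f_tx = M·y/J = 1595 N/mm; f_ty = M·x/J = 1075 N/mm.
Resultant f_max = √[f_tx² + (f_v + f_ty)²] = √[1595² + (458.7 + 1075)²] = 2213 N/mm.
Capacity per unit length: φr_n = 0.75 × 0.6 × 620 × (0.707 × 14) = 2762 N/mm.
2213 ≤ 2762 → adequate.

f_max ≈ 2210 N/mm; adequate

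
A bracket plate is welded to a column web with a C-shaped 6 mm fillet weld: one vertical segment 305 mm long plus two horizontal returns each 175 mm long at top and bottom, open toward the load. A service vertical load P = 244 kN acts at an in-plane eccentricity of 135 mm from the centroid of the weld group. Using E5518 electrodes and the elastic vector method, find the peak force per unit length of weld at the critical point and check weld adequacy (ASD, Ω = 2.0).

f_max ≈ 811 N/mm; NOT adequate

E55XX → F_EXX = 550 MPa.
Total weld length L_w = 655 mm. Treat welds as unit-width lines.
Centroid: x̄ = 2×175×87.5 / 655 = 46.76 mm from the vertical weld.
Polar moment about centroid: J = I_x + I_y = [305³/12 + 2×175×152.5²] + [305×46.76² + 2(175³/12 + 175×40.74²)] = 12650000 mm³.
Direct shear f_v = P/L_w = 244×10³ / 655 = 372.5 N/mm (vertical).
Torsion M = P·e = 244×10³ × 135 = 32940000 N·mm.
Critical point at (x, y) = (128.2, 152.5) from centroid. f_tx = M·y/J = 397.3 N/mm; f_ty = M·x/J = 334.1 N/mm.
Resultant f_max = √[f_tx² + (f_v + f_ty)²] = √[397.3² + (372.5 + 334.1)²] = 810.6 N/mm.
Capacity per unit length: r_n/Ω = (1/2.0) × 0.6 × 550 × (0.707 × 6) = 699.9 N/mm.
810.6 > 699.9 → NOT adequate.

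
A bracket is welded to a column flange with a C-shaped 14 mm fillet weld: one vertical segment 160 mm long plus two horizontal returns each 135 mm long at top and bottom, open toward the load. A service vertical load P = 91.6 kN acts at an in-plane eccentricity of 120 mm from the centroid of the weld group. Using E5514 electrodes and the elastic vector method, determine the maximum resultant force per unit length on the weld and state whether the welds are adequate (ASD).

f_max ≈ 635 N/mm; adequate

E55XX → F_EXX = 550 MPa.
Total weld length L_w = 430 mm. Treat welds as unit-width lines.
Centroid: x̄ = 2×135×67.5 / 430 = 42.38 mm from the vertical weld.
Polar moment about centroid: J = I_x + I_y = [160³/12 + 2×135×80²] + [160×42.38² + 2(135³/12 + 135×25.12²)] = 2937000 mm³.
Direct shear f_v = P/L_w = 91.6×10³ / 430 = 213 N/mm (vertical).
Torsion M = P·e = 91.6×10³ × 120 = 10992000 N·mm.
Critical point at (x, y) = (92.62, 80) from centroid. f_tx = M·y/J = 299.4 N/mm; f_ty = M·x/J = 346.6 N/mm.
Resultant f_max = √[f_tx² + (f_v + f_ty)²] = √[299.4² + (213 + 346.6)²] = 634.7 N/mm.
Capacity per unit length: r_n/Ω = (1/2.0) × 0.6 × 550 × (0.707 × 14) = 1633 N/mm.
634.7 ≤ 1633 → adequate.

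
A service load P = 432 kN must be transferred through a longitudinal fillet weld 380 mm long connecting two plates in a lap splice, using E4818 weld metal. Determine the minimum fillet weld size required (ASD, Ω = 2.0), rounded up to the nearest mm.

w = 12 mm

E48XX → F_EXX = 480 MPa.
Total weld length L = 380 mm.
Required throat t_e = P × Ω / (0.6 F_EXX × L) = 432 × 2.0 / (0.6 × 480 × 380 × 10⁻³) = 7.895 mm.
Required leg w = t_e / 0.707 = 11.17 mm → use 12 mm.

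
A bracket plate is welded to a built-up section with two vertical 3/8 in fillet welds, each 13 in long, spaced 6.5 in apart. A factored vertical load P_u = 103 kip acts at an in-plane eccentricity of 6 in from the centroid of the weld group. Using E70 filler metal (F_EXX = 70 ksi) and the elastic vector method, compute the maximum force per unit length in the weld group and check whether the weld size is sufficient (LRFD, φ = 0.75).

Total weld length L_w = 26 in. Treat welds as unit-width lines.
Polar moment about centroid: J = 2[d³/12 + d(b/2)²] = 2[13³/12 + 13×3.25²] = 640.8 in³.
Direct shear f_v = P/L_w = 103 / 26 = 3.962 kip/in (vertical).
Torsion M = P·e = 103 × 6 = 618 kip·in.
Critical point at (x, y) = (3.25, 6.5) from centroid. f_tx = M·y/J = 6.269 kip/in; f_ty = M·x/J = 3.134 kip/in.
Resultant f_max = √[f_tx² + (f_v + f_ty)²] = √[6.269² + (3.962 + 3.134)²] = 9.468 kip/in.
Capacity per unit length: φr_n = 0.75 × 0.6 × 70 × (0.707 × 0.375) = 8.351 kip/in.
9.468 > 8.351 → NOT adequate.

f_max ≈ 9.47 kip/in; NOT adequate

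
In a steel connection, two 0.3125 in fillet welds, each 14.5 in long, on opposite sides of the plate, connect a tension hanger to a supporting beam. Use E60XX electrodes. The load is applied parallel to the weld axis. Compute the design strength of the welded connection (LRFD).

E60XX → F_EXX = 60 ksi.
Effective throat t_e = 0.707 × 0.3125 = 0.2209 in.
Total length L = 29 in; A_we = 0.2209 × 29 = 6.407 in².
F_nw = 0.6 F_EXX = 0.6 × 60 = 36 ksi.
φR_n = 0.75 × 36 × 6.407 = 173 kip.

φR_n ≈ 173 kip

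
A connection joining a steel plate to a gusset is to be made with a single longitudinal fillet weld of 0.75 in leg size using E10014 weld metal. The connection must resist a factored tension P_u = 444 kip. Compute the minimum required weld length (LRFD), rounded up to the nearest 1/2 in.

L = 19 in

E100XX → F_EXX = 100 ksi.
Throat t_e = 0.707 × 0.75 = 0.5302 in.
φr_n = 0.75 × 0.6 × 100 × 0.5302 = 23.86 kip/in.
L_req = P_u / φr_n = 444 / 23.86 = 18.61 in total.
Round up → use L = 19 in.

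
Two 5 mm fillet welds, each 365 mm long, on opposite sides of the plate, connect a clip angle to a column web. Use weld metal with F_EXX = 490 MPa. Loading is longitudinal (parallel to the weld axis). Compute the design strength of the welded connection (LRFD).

Effective throat t_e = 0.707 × 5 = 3.535 mm.
Total length L = 730 mm; A_we = 3.535 × 730 = 2581 mm².
F_nw = 0.6 F_EXX = 0.6 × 490 = 294 MPa.
φR_n = 0.75 × 294 × 2581 × 10⁻³ = 569 kN.

φR_n ≈ 569 kN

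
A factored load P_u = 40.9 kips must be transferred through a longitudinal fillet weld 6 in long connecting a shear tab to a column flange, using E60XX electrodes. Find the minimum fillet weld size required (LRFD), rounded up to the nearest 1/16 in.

w = 3/8 in

E60XX → F_EXX = 60 ksi.
Total weld length L = 6 in.
Required throat t_e = P_u / (φ × 0.6 F_EXX × L) = 40.9 / (0.75 × 0.6 × 60 × 6) = 0.2525 in.
Required leg w = t_e / 0.707 = 0.3571 in → use 3/8 in.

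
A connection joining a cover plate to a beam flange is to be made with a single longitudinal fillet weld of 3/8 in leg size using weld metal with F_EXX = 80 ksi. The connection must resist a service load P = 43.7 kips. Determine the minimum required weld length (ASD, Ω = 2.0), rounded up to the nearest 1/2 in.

Throat t_e = 0.707 × 0.375 = 0.2651 in.
r_n/Ω = (0.6 × 80 × 0.2651) / 2.0 = 6.363 kip/in.
L_req = P / (r_n/Ω) = 43.7 / 6.363 = 6.868 in total.
Round up → use L = 7 in.

L = 7 in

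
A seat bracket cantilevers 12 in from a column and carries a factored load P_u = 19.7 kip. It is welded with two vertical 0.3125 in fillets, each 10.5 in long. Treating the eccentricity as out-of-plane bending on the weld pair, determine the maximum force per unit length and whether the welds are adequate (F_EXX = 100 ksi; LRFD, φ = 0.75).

L_w = 2 × 10.5 = 21 in; section modulus (unit throat) S = 2 × L²/6 = 36.75 in².
Direct shear f_v = P/L_w = 19.7/21 = 0.9381 kip/in.
Moment M = P × e = 19.7 × 12 = 236.4 kip·in; bending f_b = M/S = 6.433 kip/in.
f_max = √(f_v² + f_b²) = √(0.9381² + 6.433²) = 6.501 kip/in.
φr_n = 0.75 × 0.6 × 100 × (0.707 × 0.3125) = 9.942 kip/in → adequate.

f_max ≈ 6.5 kip/in; adequate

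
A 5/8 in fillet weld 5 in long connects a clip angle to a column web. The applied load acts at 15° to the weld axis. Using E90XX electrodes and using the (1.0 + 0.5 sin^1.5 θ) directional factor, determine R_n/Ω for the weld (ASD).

R_n/Ω ≈ 63.6 kip

E90XX → F_EXX = 90 ksi.
t_e = 0.707 × 0.625 = 0.4419 in; A_we = 0.4419 × 5 = 2.209 in².
Directional factor: 1.0 + 0.5 sin^1.5(15°) = 1.066.
F_nw = 0.6 × 90 × 1.066 = 57.56 ksi.
R_n/Ω = (57.56 × 2.209) / 2.0 = 63.58 kip.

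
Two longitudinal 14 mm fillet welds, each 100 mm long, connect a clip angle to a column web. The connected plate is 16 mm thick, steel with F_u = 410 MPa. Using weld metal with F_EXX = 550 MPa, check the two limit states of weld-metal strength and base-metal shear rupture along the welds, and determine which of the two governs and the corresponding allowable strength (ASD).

R_n/Ω ≈ 327 kN (weld metal governs)

t_e = 0.707 × 14 = 9.898 mm; L = 200 mm.
Weld metal: R_n/Ω = (1/2.0) × 0.6 × 550 × 9.898 × 200 × 10⁻³ = 326.6 kN.
Base metal (shear rupture): R_n/Ω = (1/2.0) × 0.6 × 410 × 16 × 200 × 10⁻³ = 393.6 kN.
Governing: weld metal.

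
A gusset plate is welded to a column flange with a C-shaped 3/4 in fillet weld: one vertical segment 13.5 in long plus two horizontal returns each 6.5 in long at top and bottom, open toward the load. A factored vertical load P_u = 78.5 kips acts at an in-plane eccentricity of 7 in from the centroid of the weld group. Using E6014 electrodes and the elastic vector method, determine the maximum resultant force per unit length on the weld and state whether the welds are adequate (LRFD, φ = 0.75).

E60XX → F_EXX = 60 ksi.
Total weld length L_w = 26.5 in. Treat welds as unit-width lines.
Centroid: x̄ = 2×6.5×3.25 / 26.5 = 1.594 in from the vertical weld.
Polar moment about centroid: J = I_x + I_y = [13.5³/12 + 2×6.5×6.75²] + [13.5×1.594² + 2(6.5³/12 + 6.5×1.656²)] = 913.1 in³.
Direct shear f_v = P/L_w = 78.5 / 26.5 = 2.962 kip/in (vertical).
Torsion M = P·e = 78.5 × 7 = 549.5 kip·in.
Critical point at (x, y) = (4.906, 6.75) from centroid. f_tx = M·y/J = 4.062 kip/in; f_ty = M·x/J = 2.952 kip/in.
Resultant f_max = √[f_tx² + (f_v + f_ty)²] = √[4.062² + (2.962 + 2.952)²] = 7.175 kip/in.
Capacity per unit length: φr_n = 0.75 × 0.6 × 60 × (0.707 × 0.75) = 14.32 kip/in.
7.175 ≤ 14.32 → adequate.

f_max ≈ 7.18 kip/in; adequate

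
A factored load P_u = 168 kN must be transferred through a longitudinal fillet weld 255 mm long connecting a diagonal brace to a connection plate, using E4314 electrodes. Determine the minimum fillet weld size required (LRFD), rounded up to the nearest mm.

E43XX → F_EXX = 430 MPa.
Total weld length L = 255 mm.
Required throat t_e = P_u / (φ × 0.6 F_EXX × L) = 168 / (0.75 × 0.6 × 430 × 255 × 10⁻³) = 3.405 mm.
Required leg w = t_e / 0.707 = 4.816 mm → use 5 mm.

w = 5 mm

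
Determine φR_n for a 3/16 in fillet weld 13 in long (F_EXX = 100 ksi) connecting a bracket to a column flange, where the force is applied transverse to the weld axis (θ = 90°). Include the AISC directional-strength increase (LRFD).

φR_n ≈ 116 kip

t_e = 0.707 × 0.1875 = 0.1326 in; A_we = 0.1326 × 13 = 1.723 in².
Directional factor: 1.0 + 0.5 sin^1.5(90°) = 1.5.
F_nw = 0.6 × 100 × 1.5 = 90 ksi.
φR_n = 0.75 × 90 × 1.723 = 116.3 kip.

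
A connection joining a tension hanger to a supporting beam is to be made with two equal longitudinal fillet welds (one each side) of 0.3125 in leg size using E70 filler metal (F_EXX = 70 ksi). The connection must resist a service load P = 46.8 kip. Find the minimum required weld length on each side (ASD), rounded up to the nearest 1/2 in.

Throat t_e = 0.707 × 0.3125 = 0.2209 in.
r_n/Ω = (0.6 × 70 × 0.2209) / 2.0 = 4.64 kip/in.
L_req = P / (r_n/Ω) = 46.8 / 4.64 = 10.09 in total.
Per side: 10.09 / 2 = 5.043 in.
Round up → use L = 5.5 in on each side.

L = 5.5 in on each side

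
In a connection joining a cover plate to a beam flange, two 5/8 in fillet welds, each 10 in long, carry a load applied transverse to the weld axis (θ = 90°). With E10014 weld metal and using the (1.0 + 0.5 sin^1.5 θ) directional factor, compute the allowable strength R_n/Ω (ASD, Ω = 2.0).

R_n/Ω ≈ 398 kip

E100XX → F_EXX = 100 ksi.
t_e = 0.707 × 0.625 = 0.4419 in; A_we = 0.4419 × 20 = 8.837 in².
Directional factor: 1.0 + 0.5 sin^1.5(90°) = 1.5.
F_nw = 0.6 × 100 × 1.5 = 90 ksi.
R_n/Ω = (90 × 8.837) / 2.0 = 397.7 kip.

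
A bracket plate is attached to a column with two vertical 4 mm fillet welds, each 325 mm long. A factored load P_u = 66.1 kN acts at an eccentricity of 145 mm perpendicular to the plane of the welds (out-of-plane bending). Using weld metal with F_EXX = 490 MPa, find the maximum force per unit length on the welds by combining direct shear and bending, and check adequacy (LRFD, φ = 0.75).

L_w = 2 × 325 = 650 mm; section modulus (unit throat) S = 2 × L²/6 = 35210 mm².
Direct shear f_v = P/L_w = 66.1×10³/650 = 101.7 N/mm.
Moment M = P × e = 66.1×10³ × 145 = 9584500 N·mm; bending f_b = M/S = 272.2 N/mm.
f_max = √(f_v² + f_b²) = √(101.7² + 272.2²) = 290.6 N/mm.
φr_n = 0.75 × 0.6 × 490 × (0.707 × 4) = 623.6 N/mm → adequate.

f_max ≈ 291 N/mm; adequate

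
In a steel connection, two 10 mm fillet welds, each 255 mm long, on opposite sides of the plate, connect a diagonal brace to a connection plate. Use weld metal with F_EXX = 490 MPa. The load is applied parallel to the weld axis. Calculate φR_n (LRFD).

φR_n ≈ 795 kN

Effective throat t_e = 0.707 × 10 = 7.07 mm.
Total length L = 510 mm; A_we = 7.07 × 510 = 3606 mm².
F_nw = 0.6 F_EXX = 0.6 × 490 = 294 MPa.
φR_n = 0.75 × 294 × 3606 × 10⁻³ = 795.1 kN.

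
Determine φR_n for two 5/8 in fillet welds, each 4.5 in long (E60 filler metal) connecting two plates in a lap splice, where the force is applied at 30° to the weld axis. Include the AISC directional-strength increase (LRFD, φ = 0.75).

E60XX → F_EXX = 60 ksi.
t_e = 0.707 × 0.625 = 0.4419 in; A_we = 0.4419 × 9 = 3.977 in².
Directional factor: 1.0 + 0.5 sin^1.5(30°) = 1.177.
F_nw = 0.6 × 60 × 1.177 = 42.36 ksi.
φR_n = 0.75 × 42.36 × 3.977 = 126.4 kip.

φR_n ≈ 126 kip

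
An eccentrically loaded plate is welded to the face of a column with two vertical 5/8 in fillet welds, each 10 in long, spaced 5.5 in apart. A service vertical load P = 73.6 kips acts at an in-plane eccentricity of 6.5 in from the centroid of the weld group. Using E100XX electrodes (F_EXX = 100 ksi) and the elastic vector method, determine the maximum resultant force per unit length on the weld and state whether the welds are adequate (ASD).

f_max ≈ 10.9 kip/in; adequate

Total weld length L_w = 20 in. Treat welds as unit-width lines.
Polar moment about centroid: J = 2[d³/12 + d(b/2)²] = 2[10³/12 + 10×2.75²] = 317.9 in³.
Direct shear f_v = P/L_w = 73.6 / 20 = 3.68 kip/in (vertical).
Torsion M = P·e = 73.6 × 6.5 = 478.4 kip·in.
Critical point at (x, y) = (2.75, 5) from centroid. f_tx = M·y/J = 7.524 kip/in; f_ty = M·x/J = 4.138 kip/in.
Resultant f_max = √[f_tx² + (f_v + f_ty)²] = √[7.524² + (3.68 + 4.138)²] = 10.85 kip/in.
Capacity per unit length: r_n/Ω = (1/2.0) × 0.6 × 100 × (0.707 × 0.625) = 13.26 kip/in.
10.85 ≤ 13.26 → adequate.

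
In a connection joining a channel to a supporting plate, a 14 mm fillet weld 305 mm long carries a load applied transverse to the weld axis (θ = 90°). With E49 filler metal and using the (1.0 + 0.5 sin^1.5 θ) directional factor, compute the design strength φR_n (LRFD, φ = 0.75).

E49XX → F_EXX = 490 MPa.
t_e = 0.707 × 14 = 9.898 mm; A_we = 9.898 × 305 = 3019 mm².
Directional factor: 1.0 + 0.5 sin^1.5(90°) = 1.5.
F_nw = 0.6 × 490 × 1.5 = 441 MPa.
φR_n = 0.75 × 441 × 3019 × 10⁻³ = 998.5 kN.

φR_n ≈ 998 kN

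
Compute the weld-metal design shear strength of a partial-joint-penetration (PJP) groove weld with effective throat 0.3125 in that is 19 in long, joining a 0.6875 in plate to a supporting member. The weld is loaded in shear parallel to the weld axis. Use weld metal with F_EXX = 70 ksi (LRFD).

φR_n ≈ 187 kip

Effective throat (given) t_e = 0.3125 in.
A_we = 0.3125 × 19 = 5.938 in².
F_nw = 0.6 F_EXX = 42 ksi.
φR_n = 0.75 × 42 × 5.938 = 187 kip.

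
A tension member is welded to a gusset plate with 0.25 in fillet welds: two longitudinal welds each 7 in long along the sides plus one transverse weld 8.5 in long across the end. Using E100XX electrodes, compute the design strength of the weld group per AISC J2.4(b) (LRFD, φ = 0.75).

E100XX → F_EXX = 100 ksi.
t_e = 0.707 × 0.25 = 0.1767 in.
R_nwl = 0.6 × 100 × 0.1767 × 14 = 148.5 kips (longitudinal, 2 welds).
R_nwt = 0.6 × 100 × 0.1767 × 8.5 = 90.14 kips (transverse, base value).
(i) R_nwl + R_nwt = 238.6 kips; (ii) 0.85 R_nwl + 1.5 R_nwt = 261.4 kips.
R_n = max = 261.4 kips [governs: (ii)]; φR_n = 196.1 kips.

φR_n ≈ 196 kips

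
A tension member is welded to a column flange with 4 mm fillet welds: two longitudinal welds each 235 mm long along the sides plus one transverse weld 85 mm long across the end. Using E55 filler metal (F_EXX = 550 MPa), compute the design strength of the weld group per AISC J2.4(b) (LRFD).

t_e = 0.707 × 4 = 2.828 mm.
R_nwl = 0.6 × 550 × 2.828 × 470 × 10⁻³ = 438.6 kN (longitudinal, 2 welds).
R_nwt = 0.6 × 550 × 2.828 × 85 × 10⁻³ = 79.33 kN (transverse, base value).
(i) R_nwl + R_nwt = 517.9 kN; (ii) 0.85 R_nwl + 1.5 R_nwt = 491.8 kN.
R_n = max = 517.9 kN [governs: (i)]; φR_n = 388.5 kN.

φR_n ≈ 388 kN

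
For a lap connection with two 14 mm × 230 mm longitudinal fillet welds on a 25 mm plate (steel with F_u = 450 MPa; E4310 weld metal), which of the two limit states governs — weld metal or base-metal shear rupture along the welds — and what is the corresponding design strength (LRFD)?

φR_n ≈ 881 kN (weld metal governs)

E43XX → F_EXX = 430 MPa.
t_e = 0.707 × 14 = 9.898 mm; L = 460 mm.
Weld metal: φR_n = 0.75 × 0.6 × 430 × 9.898 × 460 × 10⁻³ = 881 kN.
Base metal (shear rupture): φR_n = 0.75 × 0.6 × 450 × 25 × 460 × 10⁻³ = 2329 kN.
Governing: weld metal.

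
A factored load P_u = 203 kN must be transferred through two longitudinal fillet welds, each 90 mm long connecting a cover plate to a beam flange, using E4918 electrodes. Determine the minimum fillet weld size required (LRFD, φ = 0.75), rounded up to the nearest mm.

w = 8 mm

E49XX → F_EXX = 490 MPa.
Total weld length L = 180 mm.
Required throat t_e = P_u / (φ × 0.6 F_EXX × L) = 203 / (0.75 × 0.6 × 490 × 180 × 10⁻³) = 5.115 mm.
Required leg w = t_e / 0.707 = 7.234 mm → use 8 mm.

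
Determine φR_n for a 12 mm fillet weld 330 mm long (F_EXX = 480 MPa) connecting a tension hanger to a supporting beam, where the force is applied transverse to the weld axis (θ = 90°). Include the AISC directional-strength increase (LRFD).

φR_n ≈ 907 kN

t_e = 0.707 × 12 = 8.484 mm; A_we = 8.484 × 330 = 2800 mm².
Directional factor: 1.0 + 0.5 sin^1.5(90°) = 1.5.
F_nw = 0.6 × 480 × 1.5 = 432 MPa.
φR_n = 0.75 × 432 × 2800 × 10⁻³ = 907.1 kN.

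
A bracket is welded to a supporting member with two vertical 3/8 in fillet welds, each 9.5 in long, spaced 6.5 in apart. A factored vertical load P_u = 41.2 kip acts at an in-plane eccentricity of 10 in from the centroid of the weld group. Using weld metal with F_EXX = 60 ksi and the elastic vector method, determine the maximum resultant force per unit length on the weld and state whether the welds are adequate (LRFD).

f_max ≈ 8.32 kip/in; NOT adequate

Total weld length L_w = 19 in. Treat welds as unit-width lines.
Polar moment about centroid: J = 2[d³/12 + d(b/2)²] = 2[9.5³/12 + 9.5×3.25²] = 343.6 in³.
Direct shear f_v = P/L_w = 41.2 / 19 = 2.168 kip/in (vertical).
Torsion M = P·e = 41.2 × 10 = 412 kip·in.
Critical point at (x, y) = (3.25, 4.75) from centroid. f_tx = M·y/J = 5.696 kip/in; f_ty = M·x/J = 3.897 kip/in.
Resultant f_max = √[f_tx² + (f_v + f_ty)²] = √[5.696² + (2.168 + 3.897)²] = 8.321 kip/in.
Capacity per unit length: φr_n = 0.75 × 0.6 × 60 × (0.707 × 0.375) = 7.158 kip/in.
8.321 > 7.158 → NOT adequate.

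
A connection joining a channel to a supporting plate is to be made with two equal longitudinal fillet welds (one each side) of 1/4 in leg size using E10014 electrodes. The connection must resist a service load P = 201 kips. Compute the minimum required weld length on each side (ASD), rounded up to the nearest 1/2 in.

L = 19 in on each side

E100XX → F_EXX = 100 ksi.
Throat t_e = 0.707 × 0.25 = 0.1767 in.
r_n/Ω = (0.6 × 100 × 0.1767) / 2.0 = 5.302 kip/in.
L_req = P / (r_n/Ω) = 201 / 5.302 = 37.91 in total.
Per side: 37.91 / 2 = 18.95 in.
Round up → use L = 19 in on each side.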